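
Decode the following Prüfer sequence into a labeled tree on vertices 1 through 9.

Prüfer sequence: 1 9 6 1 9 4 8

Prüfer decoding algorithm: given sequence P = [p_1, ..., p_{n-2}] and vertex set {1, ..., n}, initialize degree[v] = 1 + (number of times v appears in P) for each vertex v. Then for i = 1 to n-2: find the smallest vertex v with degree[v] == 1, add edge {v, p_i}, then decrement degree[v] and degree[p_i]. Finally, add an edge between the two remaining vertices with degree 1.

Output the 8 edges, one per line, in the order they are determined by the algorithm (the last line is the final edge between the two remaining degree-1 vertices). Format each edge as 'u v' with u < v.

Initial degrees: {1:3, 2:1, 3:1, 4:2, 5:1, 6:2, 7:1, 8:2, 9:3}
Step 1: smallest deg-1 vertex = 2, p_1 = 1. Add edge {1,2}. Now deg[2]=0, deg[1]=2.
Step 2: smallest deg-1 vertex = 3, p_2 = 9. Add edge {3,9}. Now deg[3]=0, deg[9]=2.
Step 3: smallest deg-1 vertex = 5, p_3 = 6. Add edge {5,6}. Now deg[5]=0, deg[6]=1.
Step 4: smallest deg-1 vertex = 6, p_4 = 1. Add edge {1,6}. Now deg[6]=0, deg[1]=1.
Step 5: smallest deg-1 vertex = 1, p_5 = 9. Add edge {1,9}. Now deg[1]=0, deg[9]=1.
Step 6: smallest deg-1 vertex = 7, p_6 = 4. Add edge {4,7}. Now deg[7]=0, deg[4]=1.
Step 7: smallest deg-1 vertex = 4, p_7 = 8. Add edge {4,8}. Now deg[4]=0, deg[8]=1.
Final: two remaining deg-1 vertices are 8, 9. Add edge {8,9}.

Answer: 1 2
3 9
5 6
1 6
1 9
4 7
4 8
8 9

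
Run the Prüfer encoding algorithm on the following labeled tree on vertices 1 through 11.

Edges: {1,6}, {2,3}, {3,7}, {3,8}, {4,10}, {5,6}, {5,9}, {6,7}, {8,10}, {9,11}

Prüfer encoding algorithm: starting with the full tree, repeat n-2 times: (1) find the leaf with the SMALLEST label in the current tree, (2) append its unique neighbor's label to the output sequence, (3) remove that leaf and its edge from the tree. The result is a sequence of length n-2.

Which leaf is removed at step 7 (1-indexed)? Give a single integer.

Step 1: current leaves = {1,2,4,11}. Remove leaf 1 (neighbor: 6).
Step 2: current leaves = {2,4,11}. Remove leaf 2 (neighbor: 3).
Step 3: current leaves = {4,11}. Remove leaf 4 (neighbor: 10).
Step 4: current leaves = {10,11}. Remove leaf 10 (neighbor: 8).
Step 5: current leaves = {8,11}. Remove leaf 8 (neighbor: 3).
Step 6: current leaves = {3,11}. Remove leaf 3 (neighbor: 7).
Step 7: current leaves = {7,11}. Remove leaf 7 (neighbor: 6).

Answer: 7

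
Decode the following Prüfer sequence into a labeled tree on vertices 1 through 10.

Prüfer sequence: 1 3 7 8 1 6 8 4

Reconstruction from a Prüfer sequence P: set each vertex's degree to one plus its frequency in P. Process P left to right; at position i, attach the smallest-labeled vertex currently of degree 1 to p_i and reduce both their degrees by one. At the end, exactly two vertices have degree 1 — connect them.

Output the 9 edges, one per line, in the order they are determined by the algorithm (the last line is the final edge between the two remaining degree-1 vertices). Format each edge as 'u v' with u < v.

Answer: 1 2
3 5
3 7
7 8
1 9
1 6
6 8
4 8
4 10

Derivation:
Initial degrees: {1:3, 2:1, 3:2, 4:2, 5:1, 6:2, 7:2, 8:3, 9:1, 10:1}
Step 1: smallest deg-1 vertex = 2, p_1 = 1. Add edge {1,2}. Now deg[2]=0, deg[1]=2.
Step 2: smallest deg-1 vertex = 5, p_2 = 3. Add edge {3,5}. Now deg[5]=0, deg[3]=1.
Step 3: smallest deg-1 vertex = 3, p_3 = 7. Add edge {3,7}. Now deg[3]=0, deg[7]=1.
Step 4: smallest deg-1 vertex = 7, p_4 = 8. Add edge {7,8}. Now deg[7]=0, deg[8]=2.
Step 5: smallest deg-1 vertex = 9, p_5 = 1. Add edge {1,9}. Now deg[9]=0, deg[1]=1.
Step 6: smallest deg-1 vertex = 1, p_6 = 6. Add edge {1,6}. Now deg[1]=0, deg[6]=1.
Step 7: smallest deg-1 vertex = 6, p_7 = 8. Add edge {6,8}. Now deg[6]=0, deg[8]=1.
Step 8: smallest deg-1 vertex = 8, p_8 = 4. Add edge {4,8}. Now deg[8]=0, deg[4]=1.
Final: two remaining deg-1 vertices are 4, 10. Add edge {4,10}.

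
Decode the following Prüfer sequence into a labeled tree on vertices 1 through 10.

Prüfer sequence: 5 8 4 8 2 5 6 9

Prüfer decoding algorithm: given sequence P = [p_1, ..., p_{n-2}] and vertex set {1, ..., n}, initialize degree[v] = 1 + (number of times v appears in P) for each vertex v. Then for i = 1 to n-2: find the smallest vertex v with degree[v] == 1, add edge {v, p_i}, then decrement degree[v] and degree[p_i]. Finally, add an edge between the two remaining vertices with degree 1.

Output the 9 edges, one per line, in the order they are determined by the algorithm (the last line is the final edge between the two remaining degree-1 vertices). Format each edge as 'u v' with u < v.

Initial degrees: {1:1, 2:2, 3:1, 4:2, 5:3, 6:2, 7:1, 8:3, 9:2, 10:1}
Step 1: smallest deg-1 vertex = 1, p_1 = 5. Add edge {1,5}. Now deg[1]=0, deg[5]=2.
Step 2: smallest deg-1 vertex = 3, p_2 = 8. Add edge {3,8}. Now deg[3]=0, deg[8]=2.
Step 3: smallest deg-1 vertex = 7, p_3 = 4. Add edge {4,7}. Now deg[7]=0, deg[4]=1.
Step 4: smallest deg-1 vertex = 4, p_4 = 8. Add edge {4,8}. Now deg[4]=0, deg[8]=1.
Step 5: smallest deg-1 vertex = 8, p_5 = 2. Add edge {2,8}. Now deg[8]=0, deg[2]=1.
Step 6: smallest deg-1 vertex = 2, p_6 = 5. Add edge {2,5}. Now deg[2]=0, deg[5]=1.
Step 7: smallest deg-1 vertex = 5, p_7 = 6. Add edge {5,6}. Now deg[5]=0, deg[6]=1.
Step 8: smallest deg-1 vertex = 6, p_8 = 9. Add edge {6,9}. Now deg[6]=0, deg[9]=1.
Final: two remaining deg-1 vertices are 9, 10. Add edge {9,10}.

Answer: 1 5
3 8
4 7
4 8
2 8
2 5
5 6
6 9
9 10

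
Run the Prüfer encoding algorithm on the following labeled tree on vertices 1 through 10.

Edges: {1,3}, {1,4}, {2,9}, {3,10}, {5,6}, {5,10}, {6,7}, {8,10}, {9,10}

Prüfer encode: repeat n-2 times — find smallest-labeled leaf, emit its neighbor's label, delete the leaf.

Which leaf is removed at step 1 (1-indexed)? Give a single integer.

Answer: 2

Derivation:
Step 1: current leaves = {2,4,7,8}. Remove leaf 2 (neighbor: 9).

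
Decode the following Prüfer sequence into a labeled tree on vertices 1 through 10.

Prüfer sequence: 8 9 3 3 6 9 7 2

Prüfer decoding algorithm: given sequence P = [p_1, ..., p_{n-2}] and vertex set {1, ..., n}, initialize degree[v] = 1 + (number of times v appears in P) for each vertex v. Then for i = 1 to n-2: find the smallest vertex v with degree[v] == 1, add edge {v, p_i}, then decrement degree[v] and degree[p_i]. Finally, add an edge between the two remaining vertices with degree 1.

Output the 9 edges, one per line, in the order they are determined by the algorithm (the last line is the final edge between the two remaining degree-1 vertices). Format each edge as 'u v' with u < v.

Answer: 1 8
4 9
3 5
3 8
3 6
6 9
7 9
2 7
2 10

Derivation:
Initial degrees: {1:1, 2:2, 3:3, 4:1, 5:1, 6:2, 7:2, 8:2, 9:3, 10:1}
Step 1: smallest deg-1 vertex = 1, p_1 = 8. Add edge {1,8}. Now deg[1]=0, deg[8]=1.
Step 2: smallest deg-1 vertex = 4, p_2 = 9. Add edge {4,9}. Now deg[4]=0, deg[9]=2.
Step 3: smallest deg-1 vertex = 5, p_3 = 3. Add edge {3,5}. Now deg[5]=0, deg[3]=2.
Step 4: smallest deg-1 vertex = 8, p_4 = 3. Add edge {3,8}. Now deg[8]=0, deg[3]=1.
Step 5: smallest deg-1 vertex = 3, p_5 = 6. Add edge {3,6}. Now deg[3]=0, deg[6]=1.
Step 6: smallest deg-1 vertex = 6, p_6 = 9. Add edge {6,9}. Now deg[6]=0, deg[9]=1.
Step 7: smallest deg-1 vertex = 9, p_7 = 7. Add edge {7,9}. Now deg[9]=0, deg[7]=1.
Step 8: smallest deg-1 vertex = 7, p_8 = 2. Add edge {2,7}. Now deg[7]=0, deg[2]=1.
Final: two remaining deg-1 vertices are 2, 10. Add edge {2,10}.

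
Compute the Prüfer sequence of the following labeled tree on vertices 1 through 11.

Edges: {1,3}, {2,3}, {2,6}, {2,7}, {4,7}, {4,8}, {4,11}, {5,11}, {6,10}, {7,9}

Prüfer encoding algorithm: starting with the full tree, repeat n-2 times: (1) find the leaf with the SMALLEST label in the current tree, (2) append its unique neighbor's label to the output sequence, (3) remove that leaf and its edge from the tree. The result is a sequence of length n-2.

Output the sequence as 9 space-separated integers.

Step 1: leaves = {1,5,8,9,10}. Remove smallest leaf 1, emit neighbor 3.
Step 2: leaves = {3,5,8,9,10}. Remove smallest leaf 3, emit neighbor 2.
Step 3: leaves = {5,8,9,10}. Remove smallest leaf 5, emit neighbor 11.
Step 4: leaves = {8,9,10,11}. Remove smallest leaf 8, emit neighbor 4.
Step 5: leaves = {9,10,11}. Remove smallest leaf 9, emit neighbor 7.
Step 6: leaves = {10,11}. Remove smallest leaf 10, emit neighbor 6.
Step 7: leaves = {6,11}. Remove smallest leaf 6, emit neighbor 2.
Step 8: leaves = {2,11}. Remove smallest leaf 2, emit neighbor 7.
Step 9: leaves = {7,11}. Remove smallest leaf 7, emit neighbor 4.
Done: 2 vertices remain (4, 11). Sequence = [3 2 11 4 7 6 2 7 4]

Answer: 3 2 11 4 7 6 2 7 4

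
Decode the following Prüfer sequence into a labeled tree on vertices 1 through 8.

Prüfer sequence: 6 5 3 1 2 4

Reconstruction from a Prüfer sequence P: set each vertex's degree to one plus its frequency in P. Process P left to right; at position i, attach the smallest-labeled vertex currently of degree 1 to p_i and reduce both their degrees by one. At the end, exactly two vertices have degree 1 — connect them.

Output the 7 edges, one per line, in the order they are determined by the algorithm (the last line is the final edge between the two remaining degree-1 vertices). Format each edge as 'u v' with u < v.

Answer: 6 7
5 6
3 5
1 3
1 2
2 4
4 8

Derivation:
Initial degrees: {1:2, 2:2, 3:2, 4:2, 5:2, 6:2, 7:1, 8:1}
Step 1: smallest deg-1 vertex = 7, p_1 = 6. Add edge {6,7}. Now deg[7]=0, deg[6]=1.
Step 2: smallest deg-1 vertex = 6, p_2 = 5. Add edge {5,6}. Now deg[6]=0, deg[5]=1.
Step 3: smallest deg-1 vertex = 5, p_3 = 3. Add edge {3,5}. Now deg[5]=0, deg[3]=1.
Step 4: smallest deg-1 vertex = 3, p_4 = 1. Add edge {1,3}. Now deg[3]=0, deg[1]=1.
Step 5: smallest deg-1 vertex = 1, p_5 = 2. Add edge {1,2}. Now deg[1]=0, deg[2]=1.
Step 6: smallest deg-1 vertex = 2, p_6 = 4. Add edge {2,4}. Now deg[2]=0, deg[4]=1.
Final: two remaining deg-1 vertices are 4, 8. Add edge {4,8}.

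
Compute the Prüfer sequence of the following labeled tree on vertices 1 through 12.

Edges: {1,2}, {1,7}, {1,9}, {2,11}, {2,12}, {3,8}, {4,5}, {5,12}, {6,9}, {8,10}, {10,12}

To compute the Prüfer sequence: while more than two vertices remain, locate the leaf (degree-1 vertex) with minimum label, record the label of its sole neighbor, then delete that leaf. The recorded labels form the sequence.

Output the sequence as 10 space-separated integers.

Step 1: leaves = {3,4,6,7,11}. Remove smallest leaf 3, emit neighbor 8.
Step 2: leaves = {4,6,7,8,11}. Remove smallest leaf 4, emit neighbor 5.
Step 3: leaves = {5,6,7,8,11}. Remove smallest leaf 5, emit neighbor 12.
Step 4: leaves = {6,7,8,11}. Remove smallest leaf 6, emit neighbor 9.
Step 5: leaves = {7,8,9,11}. Remove smallest leaf 7, emit neighbor 1.
Step 6: leaves = {8,9,11}. Remove smallest leaf 8, emit neighbor 10.
Step 7: leaves = {9,10,11}. Remove smallest leaf 9, emit neighbor 1.
Step 8: leaves = {1,10,11}. Remove smallest leaf 1, emit neighbor 2.
Step 9: leaves = {10,11}. Remove smallest leaf 10, emit neighbor 12.
Step 10: leaves = {11,12}. Remove smallest leaf 11, emit neighbor 2.
Done: 2 vertices remain (2, 12). Sequence = [8 5 12 9 1 10 1 2 12 2]

Answer: 8 5 12 9 1 10 1 2 12 2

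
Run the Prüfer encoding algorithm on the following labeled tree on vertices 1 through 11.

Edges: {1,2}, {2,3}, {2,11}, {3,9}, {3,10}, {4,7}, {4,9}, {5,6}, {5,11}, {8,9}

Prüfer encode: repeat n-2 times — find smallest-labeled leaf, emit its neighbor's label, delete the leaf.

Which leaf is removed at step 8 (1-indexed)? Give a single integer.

Answer: 10

Derivation:
Step 1: current leaves = {1,6,7,8,10}. Remove leaf 1 (neighbor: 2).
Step 2: current leaves = {6,7,8,10}. Remove leaf 6 (neighbor: 5).
Step 3: current leaves = {5,7,8,10}. Remove leaf 5 (neighbor: 11).
Step 4: current leaves = {7,8,10,11}. Remove leaf 7 (neighbor: 4).
Step 5: current leaves = {4,8,10,11}. Remove leaf 4 (neighbor: 9).
Step 6: current leaves = {8,10,11}. Remove leaf 8 (neighbor: 9).
Step 7: current leaves = {9,10,11}. Remove leaf 9 (neighbor: 3).
Step 8: current leaves = {10,11}. Remove leaf 10 (neighbor: 3).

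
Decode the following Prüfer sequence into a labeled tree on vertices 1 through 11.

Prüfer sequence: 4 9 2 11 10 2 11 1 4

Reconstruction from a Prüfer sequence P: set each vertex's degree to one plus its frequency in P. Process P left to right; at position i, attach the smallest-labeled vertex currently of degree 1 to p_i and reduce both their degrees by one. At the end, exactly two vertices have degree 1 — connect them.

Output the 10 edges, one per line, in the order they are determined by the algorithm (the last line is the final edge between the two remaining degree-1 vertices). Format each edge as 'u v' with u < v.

Initial degrees: {1:2, 2:3, 3:1, 4:3, 5:1, 6:1, 7:1, 8:1, 9:2, 10:2, 11:3}
Step 1: smallest deg-1 vertex = 3, p_1 = 4. Add edge {3,4}. Now deg[3]=0, deg[4]=2.
Step 2: smallest deg-1 vertex = 5, p_2 = 9. Add edge {5,9}. Now deg[5]=0, deg[9]=1.
Step 3: smallest deg-1 vertex = 6, p_3 = 2. Add edge {2,6}. Now deg[6]=0, deg[2]=2.
Step 4: smallest deg-1 vertex = 7, p_4 = 11. Add edge {7,11}. Now deg[7]=0, deg[11]=2.
Step 5: smallest deg-1 vertex = 8, p_5 = 10. Add edge {8,10}. Now deg[8]=0, deg[10]=1.
Step 6: smallest deg-1 vertex = 9, p_6 = 2. Add edge {2,9}. Now deg[9]=0, deg[2]=1.
Step 7: smallest deg-1 vertex = 2, p_7 = 11. Add edge {2,11}. Now deg[2]=0, deg[11]=1.
Step 8: smallest deg-1 vertex = 10, p_8 = 1. Add edge {1,10}. Now deg[10]=0, deg[1]=1.
Step 9: smallest deg-1 vertex = 1, p_9 = 4. Add edge {1,4}. Now deg[1]=0, deg[4]=1.
Final: two remaining deg-1 vertices are 4, 11. Add edge {4,11}.

Answer: 3 4
5 9
2 6
7 11
8 10
2 9
2 11
1 10
1 4
4 11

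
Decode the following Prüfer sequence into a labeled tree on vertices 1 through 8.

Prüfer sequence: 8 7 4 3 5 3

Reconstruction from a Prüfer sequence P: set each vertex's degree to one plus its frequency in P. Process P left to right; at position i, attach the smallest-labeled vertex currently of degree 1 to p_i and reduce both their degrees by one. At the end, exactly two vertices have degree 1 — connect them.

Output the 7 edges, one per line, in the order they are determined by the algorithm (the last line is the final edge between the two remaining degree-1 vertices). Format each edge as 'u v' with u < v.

Answer: 1 8
2 7
4 6
3 4
5 7
3 5
3 8

Derivation:
Initial degrees: {1:1, 2:1, 3:3, 4:2, 5:2, 6:1, 7:2, 8:2}
Step 1: smallest deg-1 vertex = 1, p_1 = 8. Add edge {1,8}. Now deg[1]=0, deg[8]=1.
Step 2: smallest deg-1 vertex = 2, p_2 = 7. Add edge {2,7}. Now deg[2]=0, deg[7]=1.
Step 3: smallest deg-1 vertex = 6, p_3 = 4. Add edge {4,6}. Now deg[6]=0, deg[4]=1.
Step 4: smallest deg-1 vertex = 4, p_4 = 3. Add edge {3,4}. Now deg[4]=0, deg[3]=2.
Step 5: smallest deg-1 vertex = 7, p_5 = 5. Add edge {5,7}. Now deg[7]=0, deg[5]=1.
Step 6: smallest deg-1 vertex = 5, p_6 = 3. Add edge {3,5}. Now deg[5]=0, deg[3]=1.
Final: two remaining deg-1 vertices are 3, 8. Add edge {3,8}.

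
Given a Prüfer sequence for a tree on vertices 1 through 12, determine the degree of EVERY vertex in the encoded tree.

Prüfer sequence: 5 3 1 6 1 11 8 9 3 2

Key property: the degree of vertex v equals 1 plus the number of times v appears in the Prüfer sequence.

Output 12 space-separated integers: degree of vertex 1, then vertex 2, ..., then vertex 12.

p_1 = 5: count[5] becomes 1
p_2 = 3: count[3] becomes 1
p_3 = 1: count[1] becomes 1
p_4 = 6: count[6] becomes 1
p_5 = 1: count[1] becomes 2
p_6 = 11: count[11] becomes 1
p_7 = 8: count[8] becomes 1
p_8 = 9: count[9] becomes 1
p_9 = 3: count[3] becomes 2
p_10 = 2: count[2] becomes 1
Degrees (1 + count): deg[1]=1+2=3, deg[2]=1+1=2, deg[3]=1+2=3, deg[4]=1+0=1, deg[5]=1+1=2, deg[6]=1+1=2, deg[7]=1+0=1, deg[8]=1+1=2, deg[9]=1+1=2, deg[10]=1+0=1, deg[11]=1+1=2, deg[12]=1+0=1

Answer: 3 2 3 1 2 2 1 2 2 1 2 1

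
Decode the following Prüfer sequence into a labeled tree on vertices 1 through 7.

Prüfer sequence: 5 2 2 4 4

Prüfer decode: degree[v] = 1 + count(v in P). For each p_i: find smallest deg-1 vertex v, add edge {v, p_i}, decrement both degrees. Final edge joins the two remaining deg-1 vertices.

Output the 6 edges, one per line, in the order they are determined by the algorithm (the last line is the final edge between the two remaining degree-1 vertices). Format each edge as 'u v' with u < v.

Answer: 1 5
2 3
2 5
2 4
4 6
4 7

Derivation:
Initial degrees: {1:1, 2:3, 3:1, 4:3, 5:2, 6:1, 7:1}
Step 1: smallest deg-1 vertex = 1, p_1 = 5. Add edge {1,5}. Now deg[1]=0, deg[5]=1.
Step 2: smallest deg-1 vertex = 3, p_2 = 2. Add edge {2,3}. Now deg[3]=0, deg[2]=2.
Step 3: smallest deg-1 vertex = 5, p_3 = 2. Add edge {2,5}. Now deg[5]=0, deg[2]=1.
Step 4: smallest deg-1 vertex = 2, p_4 = 4. Add edge {2,4}. Now deg[2]=0, deg[4]=2.
Step 5: smallest deg-1 vertex = 6, p_5 = 4. Add edge {4,6}. Now deg[6]=0, deg[4]=1.
Final: two remaining deg-1 vertices are 4, 7. Add edge {4,7}.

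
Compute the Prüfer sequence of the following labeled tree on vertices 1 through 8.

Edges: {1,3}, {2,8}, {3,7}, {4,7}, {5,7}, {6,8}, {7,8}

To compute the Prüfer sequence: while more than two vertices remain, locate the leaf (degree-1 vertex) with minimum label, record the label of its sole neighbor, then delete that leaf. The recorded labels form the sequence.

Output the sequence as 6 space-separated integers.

Step 1: leaves = {1,2,4,5,6}. Remove smallest leaf 1, emit neighbor 3.
Step 2: leaves = {2,3,4,5,6}. Remove smallest leaf 2, emit neighbor 8.
Step 3: leaves = {3,4,5,6}. Remove smallest leaf 3, emit neighbor 7.
Step 4: leaves = {4,5,6}. Remove smallest leaf 4, emit neighbor 7.
Step 5: leaves = {5,6}. Remove smallest leaf 5, emit neighbor 7.
Step 6: leaves = {6,7}. Remove smallest leaf 6, emit neighbor 8.
Done: 2 vertices remain (7, 8). Sequence = [3 8 7 7 7 8]

Answer: 3 8 7 7 7 8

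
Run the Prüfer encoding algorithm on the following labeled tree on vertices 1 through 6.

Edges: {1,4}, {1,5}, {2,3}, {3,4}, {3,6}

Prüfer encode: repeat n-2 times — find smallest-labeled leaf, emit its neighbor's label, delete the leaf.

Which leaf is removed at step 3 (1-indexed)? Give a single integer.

Answer: 1

Derivation:
Step 1: current leaves = {2,5,6}. Remove leaf 2 (neighbor: 3).
Step 2: current leaves = {5,6}. Remove leaf 5 (neighbor: 1).
Step 3: current leaves = {1,6}. Remove leaf 1 (neighbor: 4).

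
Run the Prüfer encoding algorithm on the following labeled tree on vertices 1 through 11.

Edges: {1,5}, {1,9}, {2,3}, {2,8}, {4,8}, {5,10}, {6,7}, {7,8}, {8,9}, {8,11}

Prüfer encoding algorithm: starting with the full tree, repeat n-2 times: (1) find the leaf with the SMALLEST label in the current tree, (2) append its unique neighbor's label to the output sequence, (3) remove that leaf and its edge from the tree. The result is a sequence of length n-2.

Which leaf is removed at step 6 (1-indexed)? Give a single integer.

Answer: 10

Derivation:
Step 1: current leaves = {3,4,6,10,11}. Remove leaf 3 (neighbor: 2).
Step 2: current leaves = {2,4,6,10,11}. Remove leaf 2 (neighbor: 8).
Step 3: current leaves = {4,6,10,11}. Remove leaf 4 (neighbor: 8).
Step 4: current leaves = {6,10,11}. Remove leaf 6 (neighbor: 7).
Step 5: current leaves = {7,10,11}. Remove leaf 7 (neighbor: 8).
Step 6: current leaves = {10,11}. Remove leaf 10 (neighbor: 5).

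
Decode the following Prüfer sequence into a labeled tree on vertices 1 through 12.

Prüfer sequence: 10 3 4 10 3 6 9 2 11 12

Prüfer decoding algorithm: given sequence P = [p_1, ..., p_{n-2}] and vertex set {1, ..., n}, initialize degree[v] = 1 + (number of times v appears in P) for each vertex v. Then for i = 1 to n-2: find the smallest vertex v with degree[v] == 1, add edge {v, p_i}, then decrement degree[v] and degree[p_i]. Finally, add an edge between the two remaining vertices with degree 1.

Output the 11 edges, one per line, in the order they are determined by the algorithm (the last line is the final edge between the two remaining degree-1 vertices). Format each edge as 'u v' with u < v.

Answer: 1 10
3 5
4 7
4 10
3 8
3 6
6 9
2 9
2 11
10 12
11 12

Derivation:
Initial degrees: {1:1, 2:2, 3:3, 4:2, 5:1, 6:2, 7:1, 8:1, 9:2, 10:3, 11:2, 12:2}
Step 1: smallest deg-1 vertex = 1, p_1 = 10. Add edge {1,10}. Now deg[1]=0, deg[10]=2.
Step 2: smallest deg-1 vertex = 5, p_2 = 3. Add edge {3,5}. Now deg[5]=0, deg[3]=2.
Step 3: smallest deg-1 vertex = 7, p_3 = 4. Add edge {4,7}. Now deg[7]=0, deg[4]=1.
Step 4: smallest deg-1 vertex = 4, p_4 = 10. Add edge {4,10}. Now deg[4]=0, deg[10]=1.
Step 5: smallest deg-1 vertex = 8, p_5 = 3. Add edge {3,8}. Now deg[8]=0, deg[3]=1.
Step 6: smallest deg-1 vertex = 3, p_6 = 6. Add edge {3,6}. Now deg[3]=0, deg[6]=1.
Step 7: smallest deg-1 vertex = 6, p_7 = 9. Add edge {6,9}. Now deg[6]=0, deg[9]=1.
Step 8: smallest deg-1 vertex = 9, p_8 = 2. Add edge {2,9}. Now deg[9]=0, deg[2]=1.
Step 9: smallest deg-1 vertex = 2, p_9 = 11. Add edge {2,11}. Now deg[2]=0, deg[11]=1.
Step 10: smallest deg-1 vertex = 10, p_10 = 12. Add edge {10,12}. Now deg[10]=0, deg[12]=1.
Final: two remaining deg-1 vertices are 11, 12. Add edge {11,12}.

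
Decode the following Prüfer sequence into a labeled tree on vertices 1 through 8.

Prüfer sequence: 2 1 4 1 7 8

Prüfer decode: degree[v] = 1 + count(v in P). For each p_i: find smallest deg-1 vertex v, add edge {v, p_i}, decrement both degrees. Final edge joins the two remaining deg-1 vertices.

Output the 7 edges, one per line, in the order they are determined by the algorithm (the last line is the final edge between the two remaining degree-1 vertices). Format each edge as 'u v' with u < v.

Initial degrees: {1:3, 2:2, 3:1, 4:2, 5:1, 6:1, 7:2, 8:2}
Step 1: smallest deg-1 vertex = 3, p_1 = 2. Add edge {2,3}. Now deg[3]=0, deg[2]=1.
Step 2: smallest deg-1 vertex = 2, p_2 = 1. Add edge {1,2}. Now deg[2]=0, deg[1]=2.
Step 3: smallest deg-1 vertex = 5, p_3 = 4. Add edge {4,5}. Now deg[5]=0, deg[4]=1.
Step 4: smallest deg-1 vertex = 4, p_4 = 1. Add edge {1,4}. Now deg[4]=0, deg[1]=1.
Step 5: smallest deg-1 vertex = 1, p_5 = 7. Add edge {1,7}. Now deg[1]=0, deg[7]=1.
Step 6: smallest deg-1 vertex = 6, p_6 = 8. Add edge {6,8}. Now deg[6]=0, deg[8]=1.
Final: two remaining deg-1 vertices are 7, 8. Add edge {7,8}.

Answer: 2 3
1 2
4 5
1 4
1 7
6 8
7 8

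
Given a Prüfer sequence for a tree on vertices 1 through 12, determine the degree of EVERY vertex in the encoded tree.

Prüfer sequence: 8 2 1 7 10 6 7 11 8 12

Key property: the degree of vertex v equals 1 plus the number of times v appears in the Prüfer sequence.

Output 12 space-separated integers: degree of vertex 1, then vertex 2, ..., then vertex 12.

p_1 = 8: count[8] becomes 1
p_2 = 2: count[2] becomes 1
p_3 = 1: count[1] becomes 1
p_4 = 7: count[7] becomes 1
p_5 = 10: count[10] becomes 1
p_6 = 6: count[6] becomes 1
p_7 = 7: count[7] becomes 2
p_8 = 11: count[11] becomes 1
p_9 = 8: count[8] becomes 2
p_10 = 12: count[12] becomes 1
Degrees (1 + count): deg[1]=1+1=2, deg[2]=1+1=2, deg[3]=1+0=1, deg[4]=1+0=1, deg[5]=1+0=1, deg[6]=1+1=2, deg[7]=1+2=3, deg[8]=1+2=3, deg[9]=1+0=1, deg[10]=1+1=2, deg[11]=1+1=2, deg[12]=1+1=2

Answer: 2 2 1 1 1 2 3 3 1 2 2 2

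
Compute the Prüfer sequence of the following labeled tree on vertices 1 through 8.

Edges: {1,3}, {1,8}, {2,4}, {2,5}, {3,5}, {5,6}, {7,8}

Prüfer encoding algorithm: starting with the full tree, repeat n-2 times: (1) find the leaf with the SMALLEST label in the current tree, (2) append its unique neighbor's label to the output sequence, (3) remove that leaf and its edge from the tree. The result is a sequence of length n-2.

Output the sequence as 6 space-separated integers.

Answer: 2 5 5 3 1 8

Derivation:
Step 1: leaves = {4,6,7}. Remove smallest leaf 4, emit neighbor 2.
Step 2: leaves = {2,6,7}. Remove smallest leaf 2, emit neighbor 5.
Step 3: leaves = {6,7}. Remove smallest leaf 6, emit neighbor 5.
Step 4: leaves = {5,7}. Remove smallest leaf 5, emit neighbor 3.
Step 5: leaves = {3,7}. Remove smallest leaf 3, emit neighbor 1.
Step 6: leaves = {1,7}. Remove smallest leaf 1, emit neighbor 8.
Done: 2 vertices remain (7, 8). Sequence = [2 5 5 3 1 8]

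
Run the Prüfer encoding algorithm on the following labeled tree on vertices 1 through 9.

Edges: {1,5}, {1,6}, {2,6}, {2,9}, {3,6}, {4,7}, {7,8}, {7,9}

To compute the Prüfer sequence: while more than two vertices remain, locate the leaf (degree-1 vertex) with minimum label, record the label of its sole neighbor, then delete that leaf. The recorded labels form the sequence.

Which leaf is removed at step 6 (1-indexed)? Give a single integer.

Answer: 2

Derivation:
Step 1: current leaves = {3,4,5,8}. Remove leaf 3 (neighbor: 6).
Step 2: current leaves = {4,5,8}. Remove leaf 4 (neighbor: 7).
Step 3: current leaves = {5,8}. Remove leaf 5 (neighbor: 1).
Step 4: current leaves = {1,8}. Remove leaf 1 (neighbor: 6).
Step 5: current leaves = {6,8}. Remove leaf 6 (neighbor: 2).
Step 6: current leaves = {2,8}. Remove leaf 2 (neighbor: 9).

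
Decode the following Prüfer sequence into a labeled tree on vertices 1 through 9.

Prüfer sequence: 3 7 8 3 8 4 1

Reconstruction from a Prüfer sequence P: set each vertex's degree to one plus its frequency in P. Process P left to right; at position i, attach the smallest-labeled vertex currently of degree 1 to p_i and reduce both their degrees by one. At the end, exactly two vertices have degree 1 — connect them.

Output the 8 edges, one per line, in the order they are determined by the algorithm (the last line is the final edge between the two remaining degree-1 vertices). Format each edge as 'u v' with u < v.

Answer: 2 3
5 7
6 8
3 7
3 8
4 8
1 4
1 9

Derivation:
Initial degrees: {1:2, 2:1, 3:3, 4:2, 5:1, 6:1, 7:2, 8:3, 9:1}
Step 1: smallest deg-1 vertex = 2, p_1 = 3. Add edge {2,3}. Now deg[2]=0, deg[3]=2.
Step 2: smallest deg-1 vertex = 5, p_2 = 7. Add edge {5,7}. Now deg[5]=0, deg[7]=1.
Step 3: smallest deg-1 vertex = 6, p_3 = 8. Add edge {6,8}. Now deg[6]=0, deg[8]=2.
Step 4: smallest deg-1 vertex = 7, p_4 = 3. Add edge {3,7}. Now deg[7]=0, deg[3]=1.
Step 5: smallest deg-1 vertex = 3, p_5 = 8. Add edge {3,8}. Now deg[3]=0, deg[8]=1.
Step 6: smallest deg-1 vertex = 8, p_6 = 4. Add edge {4,8}. Now deg[8]=0, deg[4]=1.
Step 7: smallest deg-1 vertex = 4, p_7 = 1. Add edge {1,4}. Now deg[4]=0, deg[1]=1.
Final: two remaining deg-1 vertices are 1, 9. Add edge {1,9}.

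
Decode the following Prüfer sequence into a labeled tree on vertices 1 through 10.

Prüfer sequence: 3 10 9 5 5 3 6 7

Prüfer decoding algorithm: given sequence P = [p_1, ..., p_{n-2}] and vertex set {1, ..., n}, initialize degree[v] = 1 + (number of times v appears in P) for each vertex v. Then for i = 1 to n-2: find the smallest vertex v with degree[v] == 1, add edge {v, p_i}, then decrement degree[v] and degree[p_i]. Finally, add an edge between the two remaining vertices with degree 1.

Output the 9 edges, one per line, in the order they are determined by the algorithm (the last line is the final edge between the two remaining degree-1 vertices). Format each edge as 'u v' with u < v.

Answer: 1 3
2 10
4 9
5 8
5 9
3 5
3 6
6 7
7 10

Derivation:
Initial degrees: {1:1, 2:1, 3:3, 4:1, 5:3, 6:2, 7:2, 8:1, 9:2, 10:2}
Step 1: smallest deg-1 vertex = 1, p_1 = 3. Add edge {1,3}. Now deg[1]=0, deg[3]=2.
Step 2: smallest deg-1 vertex = 2, p_2 = 10. Add edge {2,10}. Now deg[2]=0, deg[10]=1.
Step 3: smallest deg-1 vertex = 4, p_3 = 9. Add edge {4,9}. Now deg[4]=0, deg[9]=1.
Step 4: smallest deg-1 vertex = 8, p_4 = 5. Add edge {5,8}. Now deg[8]=0, deg[5]=2.
Step 5: smallest deg-1 vertex = 9, p_5 = 5. Add edge {5,9}. Now deg[9]=0, deg[5]=1.
Step 6: smallest deg-1 vertex = 5, p_6 = 3. Add edge {3,5}. Now deg[5]=0, deg[3]=1.
Step 7: smallest deg-1 vertex = 3, p_7 = 6. Add edge {3,6}. Now deg[3]=0, deg[6]=1.
Step 8: smallest deg-1 vertex = 6, p_8 = 7. Add edge {6,7}. Now deg[6]=0, deg[7]=1.
Final: two remaining deg-1 vertices are 7, 10. Add edge {7,10}.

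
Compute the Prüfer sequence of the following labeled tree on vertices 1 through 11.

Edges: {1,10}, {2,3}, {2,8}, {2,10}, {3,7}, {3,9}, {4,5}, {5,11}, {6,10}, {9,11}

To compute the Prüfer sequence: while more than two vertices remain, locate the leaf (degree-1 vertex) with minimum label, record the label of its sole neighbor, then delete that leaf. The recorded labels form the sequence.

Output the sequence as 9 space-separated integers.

Step 1: leaves = {1,4,6,7,8}. Remove smallest leaf 1, emit neighbor 10.
Step 2: leaves = {4,6,7,8}. Remove smallest leaf 4, emit neighbor 5.
Step 3: leaves = {5,6,7,8}. Remove smallest leaf 5, emit neighbor 11.
Step 4: leaves = {6,7,8,11}. Remove smallest leaf 6, emit neighbor 10.
Step 5: leaves = {7,8,10,11}. Remove smallest leaf 7, emit neighbor 3.
Step 6: leaves = {8,10,11}. Remove smallest leaf 8, emit neighbor 2.
Step 7: leaves = {10,11}. Remove smallest leaf 10, emit neighbor 2.
Step 8: leaves = {2,11}. Remove smallest leaf 2, emit neighbor 3.
Step 9: leaves = {3,11}. Remove smallest leaf 3, emit neighbor 9.
Done: 2 vertices remain (9, 11). Sequence = [10 5 11 10 3 2 2 3 9]

Answer: 10 5 11 10 3 2 2 3 9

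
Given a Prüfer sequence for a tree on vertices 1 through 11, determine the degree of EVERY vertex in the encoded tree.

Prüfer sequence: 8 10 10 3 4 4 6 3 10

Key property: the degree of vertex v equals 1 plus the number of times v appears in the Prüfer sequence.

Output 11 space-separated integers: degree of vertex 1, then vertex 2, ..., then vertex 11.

p_1 = 8: count[8] becomes 1
p_2 = 10: count[10] becomes 1
p_3 = 10: count[10] becomes 2
p_4 = 3: count[3] becomes 1
p_5 = 4: count[4] becomes 1
p_6 = 4: count[4] becomes 2
p_7 = 6: count[6] becomes 1
p_8 = 3: count[3] becomes 2
p_9 = 10: count[10] becomes 3
Degrees (1 + count): deg[1]=1+0=1, deg[2]=1+0=1, deg[3]=1+2=3, deg[4]=1+2=3, deg[5]=1+0=1, deg[6]=1+1=2, deg[7]=1+0=1, deg[8]=1+1=2, deg[9]=1+0=1, deg[10]=1+3=4, deg[11]=1+0=1

Answer: 1 1 3 3 1 2 1 2 1 4 1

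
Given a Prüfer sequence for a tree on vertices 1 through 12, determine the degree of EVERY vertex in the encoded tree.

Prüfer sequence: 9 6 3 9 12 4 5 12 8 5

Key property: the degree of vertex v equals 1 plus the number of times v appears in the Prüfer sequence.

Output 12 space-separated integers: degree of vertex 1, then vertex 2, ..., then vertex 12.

Answer: 1 1 2 2 3 2 1 2 3 1 1 3

Derivation:
p_1 = 9: count[9] becomes 1
p_2 = 6: count[6] becomes 1
p_3 = 3: count[3] becomes 1
p_4 = 9: count[9] becomes 2
p_5 = 12: count[12] becomes 1
p_6 = 4: count[4] becomes 1
p_7 = 5: count[5] becomes 1
p_8 = 12: count[12] becomes 2
p_9 = 8: count[8] becomes 1
p_10 = 5: count[5] becomes 2
Degrees (1 + count): deg[1]=1+0=1, deg[2]=1+0=1, deg[3]=1+1=2, deg[4]=1+1=2, deg[5]=1+2=3, deg[6]=1+1=2, deg[7]=1+0=1, deg[8]=1+1=2, deg[9]=1+2=3, deg[10]=1+0=1, deg[11]=1+0=1, deg[12]=1+2=3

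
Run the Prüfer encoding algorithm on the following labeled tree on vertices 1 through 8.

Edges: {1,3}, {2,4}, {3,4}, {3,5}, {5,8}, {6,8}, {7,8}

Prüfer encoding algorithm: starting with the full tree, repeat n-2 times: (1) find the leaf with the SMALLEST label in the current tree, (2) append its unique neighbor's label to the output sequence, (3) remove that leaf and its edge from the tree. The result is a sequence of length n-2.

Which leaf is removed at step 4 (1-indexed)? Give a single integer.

Answer: 3

Derivation:
Step 1: current leaves = {1,2,6,7}. Remove leaf 1 (neighbor: 3).
Step 2: current leaves = {2,6,7}. Remove leaf 2 (neighbor: 4).
Step 3: current leaves = {4,6,7}. Remove leaf 4 (neighbor: 3).
Step 4: current leaves = {3,6,7}. Remove leaf 3 (neighbor: 5).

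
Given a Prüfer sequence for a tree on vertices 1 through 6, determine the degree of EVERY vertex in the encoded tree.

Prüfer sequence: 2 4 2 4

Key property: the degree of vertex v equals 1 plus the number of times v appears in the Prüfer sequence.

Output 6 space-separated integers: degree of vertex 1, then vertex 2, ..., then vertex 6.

Answer: 1 3 1 3 1 1

Derivation:
p_1 = 2: count[2] becomes 1
p_2 = 4: count[4] becomes 1
p_3 = 2: count[2] becomes 2
p_4 = 4: count[4] becomes 2
Degrees (1 + count): deg[1]=1+0=1, deg[2]=1+2=3, deg[3]=1+0=1, deg[4]=1+2=3, deg[5]=1+0=1, deg[6]=1+0=1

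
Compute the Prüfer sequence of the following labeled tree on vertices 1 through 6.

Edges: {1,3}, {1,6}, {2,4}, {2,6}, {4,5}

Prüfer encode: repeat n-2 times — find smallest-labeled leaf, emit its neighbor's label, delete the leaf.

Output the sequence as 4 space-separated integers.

Step 1: leaves = {3,5}. Remove smallest leaf 3, emit neighbor 1.
Step 2: leaves = {1,5}. Remove smallest leaf 1, emit neighbor 6.
Step 3: leaves = {5,6}. Remove smallest leaf 5, emit neighbor 4.
Step 4: leaves = {4,6}. Remove smallest leaf 4, emit neighbor 2.
Done: 2 vertices remain (2, 6). Sequence = [1 6 4 2]

Answer: 1 6 4 2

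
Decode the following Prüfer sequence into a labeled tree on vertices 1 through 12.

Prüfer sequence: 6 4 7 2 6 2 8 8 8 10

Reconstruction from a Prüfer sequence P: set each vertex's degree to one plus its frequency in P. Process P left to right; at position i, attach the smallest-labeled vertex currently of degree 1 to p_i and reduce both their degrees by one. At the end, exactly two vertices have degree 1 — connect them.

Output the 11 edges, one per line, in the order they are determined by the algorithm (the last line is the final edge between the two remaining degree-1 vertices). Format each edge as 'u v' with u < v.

Answer: 1 6
3 4
4 7
2 5
6 7
2 6
2 8
8 9
8 11
8 10
10 12

Derivation:
Initial degrees: {1:1, 2:3, 3:1, 4:2, 5:1, 6:3, 7:2, 8:4, 9:1, 10:2, 11:1, 12:1}
Step 1: smallest deg-1 vertex = 1, p_1 = 6. Add edge {1,6}. Now deg[1]=0, deg[6]=2.
Step 2: smallest deg-1 vertex = 3, p_2 = 4. Add edge {3,4}. Now deg[3]=0, deg[4]=1.
Step 3: smallest deg-1 vertex = 4, p_3 = 7. Add edge {4,7}. Now deg[4]=0, deg[7]=1.
Step 4: smallest deg-1 vertex = 5, p_4 = 2. Add edge {2,5}. Now deg[5]=0, deg[2]=2.
Step 5: smallest deg-1 vertex = 7, p_5 = 6. Add edge {6,7}. Now deg[7]=0, deg[6]=1.
Step 6: smallest deg-1 vertex = 6, p_6 = 2. Add edge {2,6}. Now deg[6]=0, deg[2]=1.
Step 7: smallest deg-1 vertex = 2, p_7 = 8. Add edge {2,8}. Now deg[2]=0, deg[8]=3.
Step 8: smallest deg-1 vertex = 9, p_8 = 8. Add edge {8,9}. Now deg[9]=0, deg[8]=2.
Step 9: smallest deg-1 vertex = 11, p_9 = 8. Add edge {8,11}. Now deg[11]=0, deg[8]=1.
Step 10: smallest deg-1 vertex = 8, p_10 = 10. Add edge {8,10}. Now deg[8]=0, deg[10]=1.
Final: two remaining deg-1 vertices are 10, 12. Add edge {10,12}.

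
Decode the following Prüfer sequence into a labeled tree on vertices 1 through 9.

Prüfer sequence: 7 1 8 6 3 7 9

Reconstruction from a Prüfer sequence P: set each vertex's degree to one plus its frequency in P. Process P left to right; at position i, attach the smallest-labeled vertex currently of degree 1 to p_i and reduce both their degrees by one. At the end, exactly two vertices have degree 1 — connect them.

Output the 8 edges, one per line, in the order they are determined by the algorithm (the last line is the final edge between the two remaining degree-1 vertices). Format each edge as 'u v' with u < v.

Initial degrees: {1:2, 2:1, 3:2, 4:1, 5:1, 6:2, 7:3, 8:2, 9:2}
Step 1: smallest deg-1 vertex = 2, p_1 = 7. Add edge {2,7}. Now deg[2]=0, deg[7]=2.
Step 2: smallest deg-1 vertex = 4, p_2 = 1. Add edge {1,4}. Now deg[4]=0, deg[1]=1.
Step 3: smallest deg-1 vertex = 1, p_3 = 8. Add edge {1,8}. Now deg[1]=0, deg[8]=1.
Step 4: smallest deg-1 vertex = 5, p_4 = 6. Add edge {5,6}. Now deg[5]=0, deg[6]=1.
Step 5: smallest deg-1 vertex = 6, p_5 = 3. Add edge {3,6}. Now deg[6]=0, deg[3]=1.
Step 6: smallest deg-1 vertex = 3, p_6 = 7. Add edge {3,7}. Now deg[3]=0, deg[7]=1.
Step 7: smallest deg-1 vertex = 7, p_7 = 9. Add edge {7,9}. Now deg[7]=0, deg[9]=1.
Final: two remaining deg-1 vertices are 8, 9. Add edge {8,9}.

Answer: 2 7
1 4
1 8
5 6
3 6
3 7
7 9
8 9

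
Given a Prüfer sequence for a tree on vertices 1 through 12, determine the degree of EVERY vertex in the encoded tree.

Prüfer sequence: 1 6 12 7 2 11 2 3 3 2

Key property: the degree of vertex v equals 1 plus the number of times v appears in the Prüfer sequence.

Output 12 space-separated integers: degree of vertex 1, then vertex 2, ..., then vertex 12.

Answer: 2 4 3 1 1 2 2 1 1 1 2 2

Derivation:
p_1 = 1: count[1] becomes 1
p_2 = 6: count[6] becomes 1
p_3 = 12: count[12] becomes 1
p_4 = 7: count[7] becomes 1
p_5 = 2: count[2] becomes 1
p_6 = 11: count[11] becomes 1
p_7 = 2: count[2] becomes 2
p_8 = 3: count[3] becomes 1
p_9 = 3: count[3] becomes 2
p_10 = 2: count[2] becomes 3
Degrees (1 + count): deg[1]=1+1=2, deg[2]=1+3=4, deg[3]=1+2=3, deg[4]=1+0=1, deg[5]=1+0=1, deg[6]=1+1=2, deg[7]=1+1=2, deg[8]=1+0=1, deg[9]=1+0=1, deg[10]=1+0=1, deg[11]=1+1=2, deg[12]=1+1=2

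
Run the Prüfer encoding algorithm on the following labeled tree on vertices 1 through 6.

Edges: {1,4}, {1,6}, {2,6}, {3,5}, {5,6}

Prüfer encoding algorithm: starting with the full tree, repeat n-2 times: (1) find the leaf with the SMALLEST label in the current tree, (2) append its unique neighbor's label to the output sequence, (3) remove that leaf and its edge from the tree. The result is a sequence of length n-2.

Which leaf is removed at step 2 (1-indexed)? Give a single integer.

Answer: 3

Derivation:
Step 1: current leaves = {2,3,4}. Remove leaf 2 (neighbor: 6).
Step 2: current leaves = {3,4}. Remove leaf 3 (neighbor: 5).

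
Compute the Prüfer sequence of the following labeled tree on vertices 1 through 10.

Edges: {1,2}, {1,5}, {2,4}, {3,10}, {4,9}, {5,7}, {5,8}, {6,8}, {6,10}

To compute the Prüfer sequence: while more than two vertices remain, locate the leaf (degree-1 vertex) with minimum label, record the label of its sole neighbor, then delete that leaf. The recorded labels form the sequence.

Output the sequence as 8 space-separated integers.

Step 1: leaves = {3,7,9}. Remove smallest leaf 3, emit neighbor 10.
Step 2: leaves = {7,9,10}. Remove smallest leaf 7, emit neighbor 5.
Step 3: leaves = {9,10}. Remove smallest leaf 9, emit neighbor 4.
Step 4: leaves = {4,10}. Remove smallest leaf 4, emit neighbor 2.
Step 5: leaves = {2,10}. Remove smallest leaf 2, emit neighbor 1.
Step 6: leaves = {1,10}. Remove smallest leaf 1, emit neighbor 5.
Step 7: leaves = {5,10}. Remove smallest leaf 5, emit neighbor 8.
Step 8: leaves = {8,10}. Remove smallest leaf 8, emit neighbor 6.
Done: 2 vertices remain (6, 10). Sequence = [10 5 4 2 1 5 8 6]

Answer: 10 5 4 2 1 5 8 6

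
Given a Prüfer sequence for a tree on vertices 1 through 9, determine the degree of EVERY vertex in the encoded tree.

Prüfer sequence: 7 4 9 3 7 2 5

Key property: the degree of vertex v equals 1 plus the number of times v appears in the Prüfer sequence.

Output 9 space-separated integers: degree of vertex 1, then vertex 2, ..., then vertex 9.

p_1 = 7: count[7] becomes 1
p_2 = 4: count[4] becomes 1
p_3 = 9: count[9] becomes 1
p_4 = 3: count[3] becomes 1
p_5 = 7: count[7] becomes 2
p_6 = 2: count[2] becomes 1
p_7 = 5: count[5] becomes 1
Degrees (1 + count): deg[1]=1+0=1, deg[2]=1+1=2, deg[3]=1+1=2, deg[4]=1+1=2, deg[5]=1+1=2, deg[6]=1+0=1, deg[7]=1+2=3, deg[8]=1+0=1, deg[9]=1+1=2

Answer: 1 2 2 2 2 1 3 1 2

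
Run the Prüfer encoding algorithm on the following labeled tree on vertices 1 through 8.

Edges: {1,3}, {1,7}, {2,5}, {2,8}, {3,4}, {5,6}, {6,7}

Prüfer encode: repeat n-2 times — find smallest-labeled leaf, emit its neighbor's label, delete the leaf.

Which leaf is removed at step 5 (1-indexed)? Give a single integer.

Answer: 6

Derivation:
Step 1: current leaves = {4,8}. Remove leaf 4 (neighbor: 3).
Step 2: current leaves = {3,8}. Remove leaf 3 (neighbor: 1).
Step 3: current leaves = {1,8}. Remove leaf 1 (neighbor: 7).
Step 4: current leaves = {7,8}. Remove leaf 7 (neighbor: 6).
Step 5: current leaves = {6,8}. Remove leaf 6 (neighbor: 5).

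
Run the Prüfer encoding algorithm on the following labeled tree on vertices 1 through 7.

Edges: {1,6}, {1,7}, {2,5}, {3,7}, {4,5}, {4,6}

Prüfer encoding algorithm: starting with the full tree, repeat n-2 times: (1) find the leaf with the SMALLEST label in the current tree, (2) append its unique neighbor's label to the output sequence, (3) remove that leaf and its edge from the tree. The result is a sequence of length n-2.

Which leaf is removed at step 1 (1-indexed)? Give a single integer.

Answer: 2

Derivation:
Step 1: current leaves = {2,3}. Remove leaf 2 (neighbor: 5).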